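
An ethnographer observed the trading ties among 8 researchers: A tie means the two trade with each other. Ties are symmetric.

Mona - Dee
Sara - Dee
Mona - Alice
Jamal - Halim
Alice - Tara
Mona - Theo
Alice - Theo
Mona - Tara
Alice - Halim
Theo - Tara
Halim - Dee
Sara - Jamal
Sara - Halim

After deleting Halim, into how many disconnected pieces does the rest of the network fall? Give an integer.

1

Halim's neighbors (Alice, Dee, Jamal, and Sara) remain reachable from one another through other ties, so the rest of the network stays in one piece.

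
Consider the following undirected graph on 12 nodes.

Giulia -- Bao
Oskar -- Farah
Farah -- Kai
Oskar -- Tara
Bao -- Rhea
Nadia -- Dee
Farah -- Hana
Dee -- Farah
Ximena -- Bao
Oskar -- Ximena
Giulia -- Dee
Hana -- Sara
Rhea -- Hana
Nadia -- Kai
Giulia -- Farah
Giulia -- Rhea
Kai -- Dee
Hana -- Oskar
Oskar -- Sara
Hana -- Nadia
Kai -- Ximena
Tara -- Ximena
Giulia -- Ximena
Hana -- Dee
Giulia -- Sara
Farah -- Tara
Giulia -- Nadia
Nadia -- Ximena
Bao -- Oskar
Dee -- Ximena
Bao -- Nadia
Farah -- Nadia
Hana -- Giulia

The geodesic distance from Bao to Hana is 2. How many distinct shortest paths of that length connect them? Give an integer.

4

The shortest distance is 2. The length-2 paths are: Bao–Oskar–Hana; Bao–Rhea–Hana; Bao–Giulia–Hana; Bao–Nadia–Hana.
That gives 4 distinct shortest paths.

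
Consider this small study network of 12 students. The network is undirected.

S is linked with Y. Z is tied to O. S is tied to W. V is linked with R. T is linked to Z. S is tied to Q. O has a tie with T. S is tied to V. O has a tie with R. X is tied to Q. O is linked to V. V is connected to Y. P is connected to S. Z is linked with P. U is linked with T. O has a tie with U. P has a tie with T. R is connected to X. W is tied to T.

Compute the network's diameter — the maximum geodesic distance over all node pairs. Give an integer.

Eccentricity of each node (its greatest distance to any other): O:3, P:3, Q:4, R:3, S:3, T:3, U:4, V:2, W:3, X:3, Y:3, Z:3.
The maximum eccentricity is 4, realized for instance by the pair U–Q via U – O – R – X – Q. So the diameter is 4.

4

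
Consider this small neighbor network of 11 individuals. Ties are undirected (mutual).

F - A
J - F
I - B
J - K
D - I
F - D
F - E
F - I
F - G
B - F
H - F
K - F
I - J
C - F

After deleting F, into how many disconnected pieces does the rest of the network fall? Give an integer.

Without F, the remaining ties split the others into: {B, D, I, J, K}; {G}; {H}; {A}; {E}; {C}.
That's 6 separate components.

6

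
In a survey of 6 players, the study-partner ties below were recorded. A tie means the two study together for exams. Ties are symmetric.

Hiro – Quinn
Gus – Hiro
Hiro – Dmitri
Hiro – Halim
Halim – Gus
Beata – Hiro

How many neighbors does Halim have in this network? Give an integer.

Halim is directly tied to Gus and Hiro. That is 2 neighbors, so the degree of Halim is 2.

2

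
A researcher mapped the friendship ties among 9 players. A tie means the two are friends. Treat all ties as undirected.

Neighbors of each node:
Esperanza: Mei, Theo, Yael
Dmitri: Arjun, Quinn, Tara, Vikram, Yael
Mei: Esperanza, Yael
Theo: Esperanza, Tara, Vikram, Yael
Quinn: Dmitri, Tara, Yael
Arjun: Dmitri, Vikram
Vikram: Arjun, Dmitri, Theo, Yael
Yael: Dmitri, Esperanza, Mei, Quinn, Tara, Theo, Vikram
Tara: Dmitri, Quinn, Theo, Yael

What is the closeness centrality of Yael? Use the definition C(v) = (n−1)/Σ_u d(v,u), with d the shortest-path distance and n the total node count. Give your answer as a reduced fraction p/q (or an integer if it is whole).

8/9

Distances from Yael: Arjun:2, Dmitri:1, Esperanza:1, Mei:1, Quinn:1, Tara:1, Theo:1, Vikram:1. Sum = 9.
n = 9, so closeness = 8/9.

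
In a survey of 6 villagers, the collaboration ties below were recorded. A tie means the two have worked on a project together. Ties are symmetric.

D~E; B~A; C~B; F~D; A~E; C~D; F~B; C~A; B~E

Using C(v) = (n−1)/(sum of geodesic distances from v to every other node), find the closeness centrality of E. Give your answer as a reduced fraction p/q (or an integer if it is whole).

Distances from E: A:1, B:1, C:2, D:1, F:2. Sum = 7.
n = 6, so closeness = 5/7.

5/7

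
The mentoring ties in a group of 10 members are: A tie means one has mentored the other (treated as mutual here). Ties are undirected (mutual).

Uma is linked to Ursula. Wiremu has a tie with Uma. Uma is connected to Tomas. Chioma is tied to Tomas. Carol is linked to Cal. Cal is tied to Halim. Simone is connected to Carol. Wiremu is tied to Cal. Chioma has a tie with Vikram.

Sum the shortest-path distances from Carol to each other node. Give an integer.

28

Distances from Carol: Cal:1, Chioma:5, Halim:2, Simone:1, Tomas:4, Uma:3, Ursula:4, Vikram:6, Wiremu:2.
Sum = 1 + 5 + 2 + 1 + 4 + 3 + 4 + 6 + 2 = 28.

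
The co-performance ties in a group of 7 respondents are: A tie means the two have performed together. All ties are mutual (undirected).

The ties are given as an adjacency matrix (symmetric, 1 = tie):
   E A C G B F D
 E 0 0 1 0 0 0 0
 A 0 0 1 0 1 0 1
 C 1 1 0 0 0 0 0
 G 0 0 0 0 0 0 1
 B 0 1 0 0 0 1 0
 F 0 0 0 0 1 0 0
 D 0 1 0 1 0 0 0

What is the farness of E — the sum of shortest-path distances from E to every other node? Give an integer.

Distances from E: A:2, B:3, C:1, D:3, F:4, G:4.
Sum = 2 + 3 + 1 + 3 + 4 + 4 = 17.

17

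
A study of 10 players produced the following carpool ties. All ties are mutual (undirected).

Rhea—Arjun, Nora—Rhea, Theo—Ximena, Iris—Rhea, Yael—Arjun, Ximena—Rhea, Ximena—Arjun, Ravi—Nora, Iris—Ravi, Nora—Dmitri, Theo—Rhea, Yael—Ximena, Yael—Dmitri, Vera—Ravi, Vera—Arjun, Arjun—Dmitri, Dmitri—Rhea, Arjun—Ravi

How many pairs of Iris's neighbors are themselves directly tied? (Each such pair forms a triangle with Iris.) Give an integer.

0

Iris's neighbors are Ravi and Rhea, but none of them are tied to each other, so no triangle contains Iris.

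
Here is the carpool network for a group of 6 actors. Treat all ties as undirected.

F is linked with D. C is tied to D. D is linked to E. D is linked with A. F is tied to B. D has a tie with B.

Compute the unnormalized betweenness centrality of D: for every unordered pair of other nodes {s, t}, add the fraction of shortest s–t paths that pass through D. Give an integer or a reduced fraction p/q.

9

Pairs whose geodesics pass through D — C–F: 1; C–B: 1; C–E: 1; C–A: 1; F–E: 1; F–A: 1; B–E: 1; B–A: 1; E–A: 1.
All other pairs contribute 0.
Summing the contributions gives betweenness(D) = 9.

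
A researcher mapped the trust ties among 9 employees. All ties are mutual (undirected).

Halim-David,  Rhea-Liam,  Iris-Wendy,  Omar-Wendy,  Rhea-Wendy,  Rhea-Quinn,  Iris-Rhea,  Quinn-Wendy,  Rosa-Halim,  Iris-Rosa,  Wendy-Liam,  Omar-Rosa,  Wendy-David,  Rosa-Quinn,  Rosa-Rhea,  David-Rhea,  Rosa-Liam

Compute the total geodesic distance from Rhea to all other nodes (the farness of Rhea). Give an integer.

10

Distances from Rhea: David:1, Halim:2, Iris:1, Liam:1, Omar:2, Quinn:1, Rosa:1, Wendy:1.
Sum = 1 + 2 + 1 + 1 + 2 + 1 + 1 + 1 = 10.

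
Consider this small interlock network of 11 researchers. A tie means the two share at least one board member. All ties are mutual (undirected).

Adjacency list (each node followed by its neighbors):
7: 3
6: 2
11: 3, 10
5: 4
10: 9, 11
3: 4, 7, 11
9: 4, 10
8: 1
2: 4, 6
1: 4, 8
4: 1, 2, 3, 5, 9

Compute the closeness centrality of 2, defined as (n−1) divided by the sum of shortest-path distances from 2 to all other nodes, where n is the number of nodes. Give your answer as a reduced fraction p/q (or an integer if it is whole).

5/11

Distances from 2: 1:2, 3:2, 4:1, 5:2, 6:1, 7:3, 8:3, 9:2, 10:3, 11:3. Sum = 22.
n = 11, so closeness = 10/22 = 5/11.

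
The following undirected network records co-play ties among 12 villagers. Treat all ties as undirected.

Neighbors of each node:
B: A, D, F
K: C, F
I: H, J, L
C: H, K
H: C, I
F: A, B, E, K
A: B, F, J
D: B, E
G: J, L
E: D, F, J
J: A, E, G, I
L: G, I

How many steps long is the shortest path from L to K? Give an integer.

4

One shortest route is L – I – H – C – K, which uses 4 edges, and at distance 3 from L we only reach {A, C, E}, which does not include K. So d(L,K) = 4.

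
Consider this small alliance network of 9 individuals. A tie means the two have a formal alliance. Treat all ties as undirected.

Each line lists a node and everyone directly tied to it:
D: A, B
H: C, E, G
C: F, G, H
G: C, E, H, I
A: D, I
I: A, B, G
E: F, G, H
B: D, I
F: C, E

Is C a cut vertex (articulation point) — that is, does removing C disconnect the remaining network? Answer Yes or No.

Even without C, every remaining node can still reach every other (the residual graph is connected), so C is not a cut vertex.

No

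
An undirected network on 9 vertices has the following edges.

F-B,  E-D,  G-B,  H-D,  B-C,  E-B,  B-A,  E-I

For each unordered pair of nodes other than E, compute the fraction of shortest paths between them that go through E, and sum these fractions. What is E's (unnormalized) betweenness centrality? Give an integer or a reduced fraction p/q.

Pairs whose geodesics pass through E — D–G: 1; D–C: 1; D–F: 1; D–I: 1; D–A: 1; D–B: 1; G–H: 1; G–I: 1; H–C: 1; H–F: 1; H–I: 1; H–A: 1; H–B: 1; C–I: 1 … (+3 more pairs).
All other pairs contribute 0.
Summing the contributions gives betweenness(E) = 17.

17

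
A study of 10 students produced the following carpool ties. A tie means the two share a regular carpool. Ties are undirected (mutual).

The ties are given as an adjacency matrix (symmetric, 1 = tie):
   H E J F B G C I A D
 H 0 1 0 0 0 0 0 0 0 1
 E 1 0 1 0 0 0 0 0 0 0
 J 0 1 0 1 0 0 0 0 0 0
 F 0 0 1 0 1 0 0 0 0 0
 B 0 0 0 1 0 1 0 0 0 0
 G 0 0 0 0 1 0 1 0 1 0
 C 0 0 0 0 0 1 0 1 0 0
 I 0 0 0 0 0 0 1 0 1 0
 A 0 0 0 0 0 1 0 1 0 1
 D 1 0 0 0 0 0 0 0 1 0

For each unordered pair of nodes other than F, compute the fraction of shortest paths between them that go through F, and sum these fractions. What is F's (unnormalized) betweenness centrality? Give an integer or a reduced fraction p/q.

13/2

Pairs whose geodesics pass through F — H–B: 1/2; E–B: 1; E–G: 1/2; E–C: 1/3; J–B: 1; J–G: 1; J–C: 1; J–I: 2/3; J–A: 1/2.
All other pairs contribute 0.
Summing the contributions gives betweenness(F) = 13/2.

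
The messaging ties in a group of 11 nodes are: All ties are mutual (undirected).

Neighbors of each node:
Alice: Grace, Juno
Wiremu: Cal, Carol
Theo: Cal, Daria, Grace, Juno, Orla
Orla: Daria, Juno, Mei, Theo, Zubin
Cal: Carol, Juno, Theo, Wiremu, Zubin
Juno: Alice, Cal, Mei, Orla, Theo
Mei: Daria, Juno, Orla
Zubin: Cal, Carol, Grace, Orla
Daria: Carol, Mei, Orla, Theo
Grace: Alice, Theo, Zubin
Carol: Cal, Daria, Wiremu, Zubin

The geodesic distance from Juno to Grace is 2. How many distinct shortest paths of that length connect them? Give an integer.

The shortest distance is 2. The length-2 paths are: Juno–Alice–Grace; Juno–Theo–Grace.
That gives 2 distinct shortest paths.

2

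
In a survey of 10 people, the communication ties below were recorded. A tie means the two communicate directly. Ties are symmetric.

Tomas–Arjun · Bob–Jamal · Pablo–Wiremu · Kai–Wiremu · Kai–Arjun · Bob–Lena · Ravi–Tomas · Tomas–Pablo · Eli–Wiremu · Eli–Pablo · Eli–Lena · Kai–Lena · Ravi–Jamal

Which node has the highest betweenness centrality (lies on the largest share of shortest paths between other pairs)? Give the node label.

Tomas

Unnormalized betweenness of each node: Arjun:5/2, Bob:14/3, Eli:23/6, Jamal:3, Kai:11/2, Lena:17/2, Pablo:31/6, Ravi:13/3, Tomas:26/3, Wiremu:11/6.
Tomas has the largest value, 26/3, making it the main broker — the node through which the most shortest paths run.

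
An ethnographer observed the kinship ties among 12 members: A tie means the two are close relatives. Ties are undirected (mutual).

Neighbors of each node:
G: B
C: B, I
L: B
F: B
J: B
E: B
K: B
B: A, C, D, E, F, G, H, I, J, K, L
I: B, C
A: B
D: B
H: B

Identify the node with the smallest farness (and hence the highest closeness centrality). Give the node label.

Farness (sum of distances to all others) for each node — A:21, B:11, C:20, D:21, E:21, F:21, G:21, H:21, I:20, J:21, K:21, L:21.
The smallest farness is 11, for B, so B has the highest closeness.

B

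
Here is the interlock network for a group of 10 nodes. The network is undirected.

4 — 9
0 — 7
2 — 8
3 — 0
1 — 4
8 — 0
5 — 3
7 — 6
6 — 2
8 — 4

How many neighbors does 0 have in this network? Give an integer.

3

0 is directly tied to 3, 7, and 8. That is 3 neighbors, so the degree of 0 is 3.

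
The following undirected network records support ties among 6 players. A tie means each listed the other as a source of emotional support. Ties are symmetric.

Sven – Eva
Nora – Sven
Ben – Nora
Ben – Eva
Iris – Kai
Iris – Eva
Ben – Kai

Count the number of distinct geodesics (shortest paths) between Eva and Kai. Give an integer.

2

The shortest distance is 2. The length-2 paths are: Eva–Iris–Kai; Eva–Ben–Kai.
That gives 2 distinct shortest paths.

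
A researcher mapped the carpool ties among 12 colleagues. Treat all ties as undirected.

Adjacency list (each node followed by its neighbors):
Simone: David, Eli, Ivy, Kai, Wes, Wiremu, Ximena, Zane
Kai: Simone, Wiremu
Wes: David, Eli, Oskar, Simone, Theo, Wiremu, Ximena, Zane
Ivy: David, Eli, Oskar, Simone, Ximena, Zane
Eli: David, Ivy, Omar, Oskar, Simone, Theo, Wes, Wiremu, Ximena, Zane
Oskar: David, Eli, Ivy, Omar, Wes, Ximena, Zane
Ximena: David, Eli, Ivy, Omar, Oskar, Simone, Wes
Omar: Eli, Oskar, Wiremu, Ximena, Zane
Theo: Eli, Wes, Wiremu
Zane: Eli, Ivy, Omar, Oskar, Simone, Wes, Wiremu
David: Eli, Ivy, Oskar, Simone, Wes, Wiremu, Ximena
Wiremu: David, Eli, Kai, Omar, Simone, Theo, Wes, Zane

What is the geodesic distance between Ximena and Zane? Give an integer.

One shortest route is Ximena – Wes – Zane, which uses 2 edges, and Ximena and Zane are not directly tied, so nothing shorter exists. So d(Ximena,Zane) = 2.

2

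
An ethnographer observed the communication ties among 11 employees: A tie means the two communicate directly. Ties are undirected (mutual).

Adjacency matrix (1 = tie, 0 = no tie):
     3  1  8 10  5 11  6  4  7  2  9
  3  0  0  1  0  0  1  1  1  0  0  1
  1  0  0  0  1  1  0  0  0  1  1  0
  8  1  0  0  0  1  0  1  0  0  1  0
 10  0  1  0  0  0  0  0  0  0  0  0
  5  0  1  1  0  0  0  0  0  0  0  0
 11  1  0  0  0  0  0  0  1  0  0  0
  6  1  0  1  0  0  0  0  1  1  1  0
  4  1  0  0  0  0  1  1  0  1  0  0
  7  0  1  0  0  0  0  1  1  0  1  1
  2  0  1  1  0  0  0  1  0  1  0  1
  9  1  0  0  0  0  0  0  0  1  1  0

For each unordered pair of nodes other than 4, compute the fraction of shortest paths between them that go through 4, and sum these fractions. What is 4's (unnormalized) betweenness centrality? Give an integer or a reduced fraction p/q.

949/210

Pairs whose geodesics pass through 4 — 3–1: 1/7; 3–10: 1/7; 3–7: 1/3; 1–11: 1; 10–11: 1; 11–6: 1/2; 11–7: 1; 11–2: 2/5.
All other pairs contribute 0.
Summing the contributions gives betweenness(4) = 949/210.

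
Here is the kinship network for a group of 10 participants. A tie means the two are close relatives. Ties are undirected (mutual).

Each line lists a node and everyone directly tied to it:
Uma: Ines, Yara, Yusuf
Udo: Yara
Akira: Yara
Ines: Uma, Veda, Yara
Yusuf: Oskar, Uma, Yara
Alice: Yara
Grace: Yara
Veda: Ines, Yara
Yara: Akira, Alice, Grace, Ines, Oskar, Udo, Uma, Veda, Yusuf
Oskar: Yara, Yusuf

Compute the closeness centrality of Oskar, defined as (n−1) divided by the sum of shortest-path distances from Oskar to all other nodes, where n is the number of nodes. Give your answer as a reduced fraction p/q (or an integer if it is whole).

Distances from Oskar: Akira:2, Alice:2, Grace:2, Ines:2, Udo:2, Uma:2, Veda:2, Yara:1, Yusuf:1. Sum = 16.
n = 10, so closeness = 9/16.

9/16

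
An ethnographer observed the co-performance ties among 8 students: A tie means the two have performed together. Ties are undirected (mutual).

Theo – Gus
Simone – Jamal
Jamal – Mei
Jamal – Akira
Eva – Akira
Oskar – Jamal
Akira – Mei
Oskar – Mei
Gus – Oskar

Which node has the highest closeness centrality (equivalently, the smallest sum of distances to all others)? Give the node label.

Jamal

Farness (sum of distances to all others) for each node — Akira:14, Eva:20, Gus:16, Jamal:11, Mei:12, Oskar:12, Simone:17, Theo:22.
The smallest farness is 11, for Jamal, so Jamal has the highest closeness.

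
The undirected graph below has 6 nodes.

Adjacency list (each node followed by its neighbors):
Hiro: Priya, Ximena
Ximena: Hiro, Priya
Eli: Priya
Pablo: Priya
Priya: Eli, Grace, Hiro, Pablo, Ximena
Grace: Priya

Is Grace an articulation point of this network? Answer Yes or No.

Even without Grace, every remaining node can still reach every other (the residual graph is connected), so Grace is not a cut vertex.

No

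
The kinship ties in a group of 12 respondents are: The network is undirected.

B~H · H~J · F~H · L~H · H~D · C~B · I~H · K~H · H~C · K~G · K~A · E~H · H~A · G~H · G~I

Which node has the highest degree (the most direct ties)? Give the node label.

Degrees — A:2, B:2, C:2, D:1, E:1, F:1, G:3, H:11, I:2, J:1, K:3, L:1.
The maximum is 11, attained only by H.

H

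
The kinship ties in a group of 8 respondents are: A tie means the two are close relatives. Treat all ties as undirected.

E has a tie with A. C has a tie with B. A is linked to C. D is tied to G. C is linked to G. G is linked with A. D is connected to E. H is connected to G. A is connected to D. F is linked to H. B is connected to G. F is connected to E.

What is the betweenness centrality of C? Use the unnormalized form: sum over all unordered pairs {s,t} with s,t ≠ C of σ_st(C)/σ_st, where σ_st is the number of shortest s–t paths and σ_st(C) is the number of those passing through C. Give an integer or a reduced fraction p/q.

5/6

Pairs whose geodesics pass through C — B–A: 1/2; B–E: 1/3.
All other pairs contribute 0.
Summing the contributions gives betweenness(C) = 5/6.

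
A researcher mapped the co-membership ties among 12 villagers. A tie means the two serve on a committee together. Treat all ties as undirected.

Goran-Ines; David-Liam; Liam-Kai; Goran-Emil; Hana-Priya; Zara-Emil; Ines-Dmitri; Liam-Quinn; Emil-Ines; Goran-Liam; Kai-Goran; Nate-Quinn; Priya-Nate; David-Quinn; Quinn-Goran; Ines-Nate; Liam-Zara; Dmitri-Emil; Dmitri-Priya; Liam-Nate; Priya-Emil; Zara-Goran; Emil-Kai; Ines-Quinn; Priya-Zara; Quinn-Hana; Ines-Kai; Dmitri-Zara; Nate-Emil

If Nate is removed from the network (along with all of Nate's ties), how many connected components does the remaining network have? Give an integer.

1

Nate's neighbors (Emil, Ines, Liam, Priya, and Quinn) remain reachable from one another through other ties, so the rest of the network stays in one piece.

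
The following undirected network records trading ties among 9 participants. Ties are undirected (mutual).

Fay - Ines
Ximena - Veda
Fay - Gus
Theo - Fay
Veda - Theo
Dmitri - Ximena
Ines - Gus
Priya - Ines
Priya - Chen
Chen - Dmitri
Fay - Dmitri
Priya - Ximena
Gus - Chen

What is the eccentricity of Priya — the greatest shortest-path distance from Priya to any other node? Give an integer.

3

Distances from Priya: Chen:1, Dmitri:2, Fay:2, Gus:2, Ines:1, Theo:3, Veda:2, Ximena:1.
The largest is 3 (to Theo), so the eccentricity of Priya is 3.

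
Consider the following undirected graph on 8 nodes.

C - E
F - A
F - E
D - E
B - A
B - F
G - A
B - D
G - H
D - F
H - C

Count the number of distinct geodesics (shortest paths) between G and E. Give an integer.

The shortest distance is 3. The length-3 paths are: G–H–C–E; G–A–F–E.
That gives 2 distinct shortest paths.

2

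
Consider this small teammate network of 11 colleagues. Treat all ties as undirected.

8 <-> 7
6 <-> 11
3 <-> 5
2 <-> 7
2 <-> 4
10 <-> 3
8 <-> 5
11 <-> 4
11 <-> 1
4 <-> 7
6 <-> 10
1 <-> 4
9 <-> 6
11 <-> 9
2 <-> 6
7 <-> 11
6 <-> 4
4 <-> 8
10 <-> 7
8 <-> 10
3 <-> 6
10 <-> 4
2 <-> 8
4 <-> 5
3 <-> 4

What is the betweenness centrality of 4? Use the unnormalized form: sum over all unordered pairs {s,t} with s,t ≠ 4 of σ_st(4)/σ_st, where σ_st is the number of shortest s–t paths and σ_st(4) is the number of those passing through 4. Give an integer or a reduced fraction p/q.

206/15

Pairs whose geodesics pass through 4 — 6–1: 1/2; 6–5: 1/2; 6–7: 1/4; 6–8: 1/3; 1–10: 1; 1–5: 1; 1–3: 1; 1–7: 1/2; 1–8: 1; 1–2: 1; 11–10: 1/3; 11–5: 1; 11–3: 1/2; 11–8: 1/2 … (+10 more pairs).
All other pairs contribute 0.
Summing the contributions gives betweenness(4) = 206/15.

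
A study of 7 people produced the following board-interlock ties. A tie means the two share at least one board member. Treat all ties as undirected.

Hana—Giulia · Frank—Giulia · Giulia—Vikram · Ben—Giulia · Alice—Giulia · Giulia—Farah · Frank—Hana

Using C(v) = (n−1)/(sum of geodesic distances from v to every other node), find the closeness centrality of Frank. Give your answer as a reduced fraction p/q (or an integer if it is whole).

Distances from Frank: Alice:2, Ben:2, Farah:2, Giulia:1, Hana:1, Vikram:2. Sum = 10.
n = 7, so closeness = 6/10 = 3/5.

3/5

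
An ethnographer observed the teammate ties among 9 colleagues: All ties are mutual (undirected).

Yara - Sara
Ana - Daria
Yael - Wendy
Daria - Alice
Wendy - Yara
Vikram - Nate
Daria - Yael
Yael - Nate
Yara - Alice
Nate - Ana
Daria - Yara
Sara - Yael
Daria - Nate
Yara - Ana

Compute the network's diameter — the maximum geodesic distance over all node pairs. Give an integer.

3

Eccentricity of each node (its greatest distance to any other): Alice:3, Ana:2, Daria:2, Nate:2, Sara:3, Vikram:3, Wendy:3, Yael:2, Yara:3.
The maximum eccentricity is 3, realized for instance by the pair Sara–Vikram via Sara – Yael – Nate – Vikram. So the diameter is 3.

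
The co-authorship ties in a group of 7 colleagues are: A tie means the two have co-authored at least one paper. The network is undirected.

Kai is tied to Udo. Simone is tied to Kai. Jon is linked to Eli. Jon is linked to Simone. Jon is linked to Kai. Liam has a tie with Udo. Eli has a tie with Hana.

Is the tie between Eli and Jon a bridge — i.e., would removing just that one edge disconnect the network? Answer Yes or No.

Yes

Without the Eli–Jon edge there is no alternate route between Eli and Jon, so the network disconnects. It is a bridge.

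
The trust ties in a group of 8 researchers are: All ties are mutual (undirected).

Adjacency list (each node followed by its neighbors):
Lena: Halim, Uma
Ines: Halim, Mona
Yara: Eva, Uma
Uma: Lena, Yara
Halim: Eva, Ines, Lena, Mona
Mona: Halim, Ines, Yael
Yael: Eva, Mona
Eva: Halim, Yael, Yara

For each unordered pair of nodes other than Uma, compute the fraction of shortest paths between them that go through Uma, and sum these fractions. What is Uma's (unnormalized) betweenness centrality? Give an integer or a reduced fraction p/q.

1

Pairs whose geodesics pass through Uma — Yara–Lena: 1.
All other pairs contribute 0.
Summing the contributions gives betweenness(Uma) = 1.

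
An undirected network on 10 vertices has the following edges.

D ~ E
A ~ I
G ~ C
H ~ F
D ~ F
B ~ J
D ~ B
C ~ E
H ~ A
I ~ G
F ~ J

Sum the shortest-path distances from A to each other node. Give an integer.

Distances from A: B:4, C:3, D:3, E:4, F:2, G:2, H:1, I:1, J:3.
Sum = 4 + 3 + 3 + 4 + 2 + 2 + 1 + 1 + 3 = 23.

23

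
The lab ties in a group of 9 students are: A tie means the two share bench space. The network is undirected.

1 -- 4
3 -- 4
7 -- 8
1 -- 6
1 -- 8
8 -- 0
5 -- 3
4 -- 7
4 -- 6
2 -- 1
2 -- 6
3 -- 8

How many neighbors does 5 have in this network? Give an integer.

1

5 is directly tied to 3. That is 1 neighbor, so the degree of 5 is 1.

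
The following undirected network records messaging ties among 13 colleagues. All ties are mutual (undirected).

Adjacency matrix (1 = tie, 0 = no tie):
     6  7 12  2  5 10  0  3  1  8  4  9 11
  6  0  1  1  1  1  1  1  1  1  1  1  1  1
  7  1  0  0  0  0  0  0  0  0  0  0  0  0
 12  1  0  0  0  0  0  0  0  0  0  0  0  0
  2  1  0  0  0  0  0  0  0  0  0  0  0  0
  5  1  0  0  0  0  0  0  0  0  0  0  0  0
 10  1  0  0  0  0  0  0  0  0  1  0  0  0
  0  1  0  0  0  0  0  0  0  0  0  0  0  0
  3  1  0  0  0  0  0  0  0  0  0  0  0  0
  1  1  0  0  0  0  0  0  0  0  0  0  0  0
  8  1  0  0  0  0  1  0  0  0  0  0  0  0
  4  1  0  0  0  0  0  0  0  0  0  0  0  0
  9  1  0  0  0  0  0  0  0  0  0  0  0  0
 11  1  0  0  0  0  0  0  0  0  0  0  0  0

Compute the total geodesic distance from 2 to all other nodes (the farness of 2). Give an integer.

Distances from 2: 0:2, 1:2, 3:2, 4:2, 5:2, 6:1, 7:2, 8:2, 9:2, 10:2, 11:2, 12:2.
Sum = 2 + 2 + 2 + 2 + 2 + 1 + 2 + 2 + 2 + 2 + 2 + 2 = 23.

23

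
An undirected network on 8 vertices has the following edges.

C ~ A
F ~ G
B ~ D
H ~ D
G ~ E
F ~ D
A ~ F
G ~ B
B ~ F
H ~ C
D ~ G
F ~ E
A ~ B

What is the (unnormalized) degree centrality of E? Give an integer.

E is directly tied to F and G. That is 2 neighbors, so the degree of E is 2.

2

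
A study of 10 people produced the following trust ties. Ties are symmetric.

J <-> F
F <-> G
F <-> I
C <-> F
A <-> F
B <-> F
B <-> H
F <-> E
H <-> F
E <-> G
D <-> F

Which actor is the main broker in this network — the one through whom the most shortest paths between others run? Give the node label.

Unnormalized betweenness of each node: A:0, B:0, C:0, D:0, E:0, F:34, G:0, H:0, I:0, J:0.
F has the largest value, 34, making it the main broker — the node through which the most shortest paths run.

F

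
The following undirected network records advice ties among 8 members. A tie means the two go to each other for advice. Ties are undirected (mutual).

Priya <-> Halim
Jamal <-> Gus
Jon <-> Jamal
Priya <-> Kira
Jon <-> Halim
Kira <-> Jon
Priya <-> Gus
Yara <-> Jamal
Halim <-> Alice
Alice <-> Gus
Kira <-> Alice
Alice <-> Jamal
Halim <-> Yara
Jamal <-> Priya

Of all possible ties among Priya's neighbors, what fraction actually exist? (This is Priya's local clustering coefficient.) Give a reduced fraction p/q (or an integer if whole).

1/6

Priya's neighbors: Gus, Halim, Jamal, and Kira (k = 4).
Possible neighbor pairs: C(4,2) = 6. Edges among them: Gus–Jamal → e = 1.
Clustering(Priya) = 1/6.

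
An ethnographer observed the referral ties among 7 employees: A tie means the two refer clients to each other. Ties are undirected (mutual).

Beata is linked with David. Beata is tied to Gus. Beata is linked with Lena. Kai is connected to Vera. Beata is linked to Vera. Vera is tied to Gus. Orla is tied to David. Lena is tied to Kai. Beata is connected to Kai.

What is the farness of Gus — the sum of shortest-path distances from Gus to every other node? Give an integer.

Distances from Gus: Beata:1, David:2, Kai:2, Lena:2, Orla:3, Vera:1.
Sum = 1 + 2 + 2 + 2 + 3 + 1 = 11.

11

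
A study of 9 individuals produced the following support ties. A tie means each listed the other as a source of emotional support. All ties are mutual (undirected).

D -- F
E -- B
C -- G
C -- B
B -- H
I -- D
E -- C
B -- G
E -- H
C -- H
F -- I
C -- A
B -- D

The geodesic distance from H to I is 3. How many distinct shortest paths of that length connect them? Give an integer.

The shortest distance is 3, and the only length-3 path is H–B–D–I. So there is exactly 1 shortest path.

1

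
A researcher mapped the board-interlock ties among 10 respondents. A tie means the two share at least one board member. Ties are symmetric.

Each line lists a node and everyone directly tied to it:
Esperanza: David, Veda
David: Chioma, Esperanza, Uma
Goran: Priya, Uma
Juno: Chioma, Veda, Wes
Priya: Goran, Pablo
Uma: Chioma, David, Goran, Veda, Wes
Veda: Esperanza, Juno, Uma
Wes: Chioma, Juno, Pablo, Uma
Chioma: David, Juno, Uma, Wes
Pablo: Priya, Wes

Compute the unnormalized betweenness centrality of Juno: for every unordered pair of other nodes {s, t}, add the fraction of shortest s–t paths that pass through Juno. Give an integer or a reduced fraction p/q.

Pairs whose geodesics pass through Juno — Pablo–Esperanza: 1/4; Pablo–Veda: 1/2; Wes–Esperanza: 1/4; Wes–Veda: 1/2; Chioma–Veda: 1/2.
All other pairs contribute 0.
Summing the contributions gives betweenness(Juno) = 2.

2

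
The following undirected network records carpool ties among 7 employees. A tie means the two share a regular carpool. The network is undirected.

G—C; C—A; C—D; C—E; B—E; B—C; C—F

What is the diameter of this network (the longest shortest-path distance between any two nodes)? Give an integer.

2

Eccentricity of each node (its greatest distance to any other): A:2, B:2, C:1, D:2, E:2, F:2, G:2.
The maximum eccentricity is 2, realized for instance by the pair G–F via G – C – F. So the diameter is 2.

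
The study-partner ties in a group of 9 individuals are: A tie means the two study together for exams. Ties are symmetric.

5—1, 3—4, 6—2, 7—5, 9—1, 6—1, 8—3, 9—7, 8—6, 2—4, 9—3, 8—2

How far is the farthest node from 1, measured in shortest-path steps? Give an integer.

Distances from 1: 2:2, 3:2, 4:3, 5:1, 6:1, 7:2, 8:2, 9:1.
The largest is 3 (to 4), so the eccentricity of 1 is 3.

3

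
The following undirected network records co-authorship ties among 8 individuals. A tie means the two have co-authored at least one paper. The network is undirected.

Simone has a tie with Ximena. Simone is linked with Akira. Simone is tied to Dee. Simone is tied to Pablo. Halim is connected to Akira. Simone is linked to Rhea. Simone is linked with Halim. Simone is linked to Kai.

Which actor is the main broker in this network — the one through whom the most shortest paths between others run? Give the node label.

Simone

Unnormalized betweenness of each node: Akira:0, Dee:0, Halim:0, Kai:0, Pablo:0, Rhea:0, Simone:20, Ximena:0.
Simone has the largest value, 20, making it the main broker — the node through which the most shortest paths run.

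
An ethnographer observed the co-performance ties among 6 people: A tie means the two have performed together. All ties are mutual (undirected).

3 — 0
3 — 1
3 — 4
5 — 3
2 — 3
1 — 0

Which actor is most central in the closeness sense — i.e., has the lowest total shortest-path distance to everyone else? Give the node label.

Farness (sum of distances to all others) for each node — 0:8, 1:8, 2:9, 3:5, 4:9, 5:9.
The smallest farness is 5, for 3, so 3 has the highest closeness.

3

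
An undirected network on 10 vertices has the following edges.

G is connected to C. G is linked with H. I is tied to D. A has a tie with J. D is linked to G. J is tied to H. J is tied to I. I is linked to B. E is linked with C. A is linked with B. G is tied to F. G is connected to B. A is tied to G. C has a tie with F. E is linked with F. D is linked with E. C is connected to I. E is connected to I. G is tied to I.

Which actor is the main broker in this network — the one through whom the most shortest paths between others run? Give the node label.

G

Unnormalized betweenness of each node: A:31/30, B:1/2, C:23/20, D:37/60, E:41/30, F:37/60, G:407/30, H:8/15, I:95/12, J:17/10.
G has the largest value, 407/30, making it the main broker — the node through which the most shortest paths run.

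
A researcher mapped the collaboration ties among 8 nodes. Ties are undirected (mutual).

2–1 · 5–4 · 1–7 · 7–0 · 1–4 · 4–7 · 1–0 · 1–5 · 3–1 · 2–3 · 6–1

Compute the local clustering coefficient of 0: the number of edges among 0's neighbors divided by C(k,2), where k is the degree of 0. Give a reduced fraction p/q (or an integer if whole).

0's neighbors: 1 and 7 (k = 2).
Possible neighbor pairs: C(2,2) = 1. Edges among them: 1–7 → e = 1.
Clustering(0) = 1/1.

1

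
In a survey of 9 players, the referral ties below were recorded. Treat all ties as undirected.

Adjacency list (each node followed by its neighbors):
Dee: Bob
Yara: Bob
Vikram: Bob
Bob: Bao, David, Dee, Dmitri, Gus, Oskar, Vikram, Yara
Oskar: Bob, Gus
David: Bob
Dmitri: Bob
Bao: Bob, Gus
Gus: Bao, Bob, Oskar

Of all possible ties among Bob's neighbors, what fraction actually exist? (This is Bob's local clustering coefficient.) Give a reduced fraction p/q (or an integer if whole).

Bob's neighbors: Bao, David, Dee, Dmitri, Gus, Oskar, Vikram, and Yara (k = 8).
Possible neighbor pairs: C(8,2) = 28. Edges among them: Bao–Gus, Gus–Oskar → e = 2.
Clustering(Bob) = 2/28 = 1/14.

1/14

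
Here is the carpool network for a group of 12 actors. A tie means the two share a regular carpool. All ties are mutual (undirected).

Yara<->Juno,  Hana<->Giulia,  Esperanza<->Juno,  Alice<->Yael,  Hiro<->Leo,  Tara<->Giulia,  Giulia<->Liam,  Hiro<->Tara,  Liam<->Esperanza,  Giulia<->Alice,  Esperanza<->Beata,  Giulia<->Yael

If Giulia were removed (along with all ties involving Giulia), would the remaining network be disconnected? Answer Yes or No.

Removing Giulia leaves {Hiro, Leo, and Tara} with no path to {Beata, Esperanza, Juno, Liam, and Yara}, so the network splits into 4 components. Giulia is a cut vertex.

Yes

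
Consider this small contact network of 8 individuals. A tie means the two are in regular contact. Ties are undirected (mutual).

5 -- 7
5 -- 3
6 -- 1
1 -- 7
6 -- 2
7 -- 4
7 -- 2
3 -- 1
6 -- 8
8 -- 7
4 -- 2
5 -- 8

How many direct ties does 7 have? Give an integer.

7 is directly tied to 1, 2, 4, 5, and 8. That is 5 neighbors, so the degree of 7 is 5.

5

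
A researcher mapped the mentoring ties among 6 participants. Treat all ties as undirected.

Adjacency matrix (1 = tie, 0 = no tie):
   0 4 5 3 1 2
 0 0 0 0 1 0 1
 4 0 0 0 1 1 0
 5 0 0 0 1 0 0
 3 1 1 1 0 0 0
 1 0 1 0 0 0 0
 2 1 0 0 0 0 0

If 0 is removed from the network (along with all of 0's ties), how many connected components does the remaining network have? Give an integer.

Without 0, the remaining ties split the others into: {1, 3, 4, 5}; {2}.
That's 2 separate components.

2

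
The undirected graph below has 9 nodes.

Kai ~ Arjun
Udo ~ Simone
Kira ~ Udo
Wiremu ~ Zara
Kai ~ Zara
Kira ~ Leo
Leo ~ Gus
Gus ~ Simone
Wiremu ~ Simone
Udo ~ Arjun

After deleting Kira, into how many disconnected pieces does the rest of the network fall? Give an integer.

Kira's neighbors (Leo and Udo) remain reachable from one another through other ties, so the rest of the network stays in one piece.

1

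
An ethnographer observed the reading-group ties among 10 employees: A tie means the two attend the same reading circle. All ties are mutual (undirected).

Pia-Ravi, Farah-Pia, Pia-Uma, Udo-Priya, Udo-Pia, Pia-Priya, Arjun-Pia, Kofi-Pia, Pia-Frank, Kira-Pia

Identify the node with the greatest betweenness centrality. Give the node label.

Unnormalized betweenness of each node: Arjun:0, Farah:0, Frank:0, Kira:0, Kofi:0, Pia:35, Priya:0, Ravi:0, Udo:0, Uma:0.
Pia has the largest value, 35, making it the main broker — the node through which the most shortest paths run.

Pia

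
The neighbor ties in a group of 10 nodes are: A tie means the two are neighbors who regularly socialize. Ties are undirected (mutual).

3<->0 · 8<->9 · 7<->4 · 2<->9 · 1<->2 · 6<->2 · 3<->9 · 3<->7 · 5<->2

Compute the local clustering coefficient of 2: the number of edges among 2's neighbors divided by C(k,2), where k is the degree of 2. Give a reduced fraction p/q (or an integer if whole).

0

2's neighbors: 1, 5, 6, and 9 (k = 4).
Possible neighbor pairs: C(4,2) = 6. Edges among them: none → e = 0.
Clustering(2) = 0/6 = 0.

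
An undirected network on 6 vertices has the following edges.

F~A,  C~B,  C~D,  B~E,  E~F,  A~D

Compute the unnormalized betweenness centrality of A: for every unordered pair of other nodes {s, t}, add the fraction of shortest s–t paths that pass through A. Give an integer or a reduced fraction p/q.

Pairs whose geodesics pass through A — C–F: 1/2; D–F: 1; D–E: 1/2.
All other pairs contribute 0.
Summing the contributions gives betweenness(A) = 2.

2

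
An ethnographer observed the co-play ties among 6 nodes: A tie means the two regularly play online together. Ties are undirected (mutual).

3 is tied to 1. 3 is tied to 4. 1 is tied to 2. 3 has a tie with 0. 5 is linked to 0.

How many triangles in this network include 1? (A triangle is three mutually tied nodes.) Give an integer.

1's neighbors are 2 and 3, but none of them are tied to each other, so no triangle contains 1.

0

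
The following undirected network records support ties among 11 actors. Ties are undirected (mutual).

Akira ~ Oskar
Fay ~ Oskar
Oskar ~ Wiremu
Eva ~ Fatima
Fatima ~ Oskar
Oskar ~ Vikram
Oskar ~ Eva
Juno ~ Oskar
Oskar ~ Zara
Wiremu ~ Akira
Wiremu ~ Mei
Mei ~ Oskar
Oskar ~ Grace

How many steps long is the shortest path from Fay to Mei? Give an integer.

2

One shortest route is Fay – Oskar – Mei, which uses 2 edges, and Fay and Mei are not directly tied, so nothing shorter exists. So d(Fay,Mei) = 2.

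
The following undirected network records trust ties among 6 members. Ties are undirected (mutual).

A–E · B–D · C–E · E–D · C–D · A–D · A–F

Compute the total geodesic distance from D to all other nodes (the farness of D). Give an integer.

Distances from D: A:1, B:1, C:1, E:1, F:2.
Sum = 1 + 1 + 1 + 1 + 2 = 6.

6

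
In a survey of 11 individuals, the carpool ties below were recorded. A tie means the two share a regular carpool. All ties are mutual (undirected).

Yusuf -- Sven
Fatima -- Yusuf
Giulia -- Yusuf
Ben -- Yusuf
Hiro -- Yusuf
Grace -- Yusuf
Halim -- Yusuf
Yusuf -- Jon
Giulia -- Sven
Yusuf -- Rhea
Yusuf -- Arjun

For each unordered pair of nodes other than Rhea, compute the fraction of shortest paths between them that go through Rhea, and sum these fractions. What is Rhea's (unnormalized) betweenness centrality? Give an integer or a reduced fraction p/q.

0

No shortest path between any pair of other nodes passes through Rhea.
Summing the contributions gives betweenness(Rhea) = 0.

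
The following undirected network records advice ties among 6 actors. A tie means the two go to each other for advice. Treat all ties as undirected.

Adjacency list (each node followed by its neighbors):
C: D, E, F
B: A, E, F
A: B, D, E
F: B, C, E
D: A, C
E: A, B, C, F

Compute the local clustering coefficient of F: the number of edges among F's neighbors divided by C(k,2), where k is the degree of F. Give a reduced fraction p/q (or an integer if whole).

2/3

F's neighbors: B, C, and E (k = 3).
Possible neighbor pairs: C(3,2) = 3. Edges among them: B–E, C–E → e = 2.
Clustering(F) = 2/3.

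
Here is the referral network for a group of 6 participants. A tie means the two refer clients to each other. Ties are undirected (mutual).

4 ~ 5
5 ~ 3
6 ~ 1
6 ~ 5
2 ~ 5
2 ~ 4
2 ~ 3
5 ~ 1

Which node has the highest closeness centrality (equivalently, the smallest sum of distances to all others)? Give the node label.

Farness (sum of distances to all others) for each node — 1:8, 2:7, 3:8, 4:8, 5:5, 6:8.
The smallest farness is 5, for 5, so 5 has the highest closeness.

5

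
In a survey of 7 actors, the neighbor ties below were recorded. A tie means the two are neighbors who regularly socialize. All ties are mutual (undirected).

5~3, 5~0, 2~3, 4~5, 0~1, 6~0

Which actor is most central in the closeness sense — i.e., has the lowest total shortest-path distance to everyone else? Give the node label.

5

Farness (sum of distances to all others) for each node — 0:10, 1:15, 2:17, 3:12, 4:14, 5:9, 6:15.
The smallest farness is 9, for 5, so 5 has the highest closeness.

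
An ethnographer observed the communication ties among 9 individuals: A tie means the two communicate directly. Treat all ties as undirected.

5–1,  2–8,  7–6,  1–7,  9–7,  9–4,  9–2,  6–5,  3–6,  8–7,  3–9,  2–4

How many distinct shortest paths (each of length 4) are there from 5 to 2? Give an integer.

The shortest distance is 4. The length-4 paths are: 5–6–7–8–2; 5–1–7–8–2; 5–6–7–9–2; 5–1–7–9–2; 5–6–3–9–2.
That gives 5 distinct shortest paths.

5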